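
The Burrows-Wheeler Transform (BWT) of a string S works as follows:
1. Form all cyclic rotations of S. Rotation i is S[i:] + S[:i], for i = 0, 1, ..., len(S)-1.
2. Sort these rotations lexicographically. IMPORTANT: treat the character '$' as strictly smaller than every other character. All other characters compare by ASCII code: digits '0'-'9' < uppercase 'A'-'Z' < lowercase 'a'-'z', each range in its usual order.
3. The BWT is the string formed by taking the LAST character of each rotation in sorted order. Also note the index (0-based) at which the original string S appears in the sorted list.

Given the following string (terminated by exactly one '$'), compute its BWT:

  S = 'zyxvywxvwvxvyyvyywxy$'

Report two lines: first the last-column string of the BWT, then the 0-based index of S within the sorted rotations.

Answer: yxwxxyvyywyvwxyvyzvv$
20

Derivation:
All 21 rotations (rotation i = S[i:]+S[:i]):
  rot[0] = zyxvywxvwvxvyyvyywxy$
  rot[1] = yxvywxvwvxvyyvyywxy$z
  rot[2] = xvywxvwvxvyyvyywxy$zy
  rot[3] = vywxvwvxvyyvyywxy$zyx
  rot[4] = ywxvwvxvyyvyywxy$zyxv
  rot[5] = wxvwvxvyyvyywxy$zyxvy
  rot[6] = xvwvxvyyvyywxy$zyxvyw
  rot[7] = vwvxvyyvyywxy$zyxvywx
  rot[8] = wvxvyyvyywxy$zyxvywxv
  rot[9] = vxvyyvyywxy$zyxvywxvw
  rot[10] = xvyyvyywxy$zyxvywxvwv
  rot[11] = vyyvyywxy$zyxvywxvwvx
  rot[12] = yyvyywxy$zyxvywxvwvxv
  rot[13] = yvyywxy$zyxvywxvwvxvy
  rot[14] = vyywxy$zyxvywxvwvxvyy
  rot[15] = yywxy$zyxvywxvwvxvyyv
  rot[16] = ywxy$zyxvywxvwvxvyyvy
  rot[17] = wxy$zyxvywxvwvxvyyvyy
  rot[18] = xy$zyxvywxvwvxvyyvyyw
  rot[19] = y$zyxvywxvwvxvyyvyywx
  rot[20] = $zyxvywxvwvxvyyvyywxy
Sorted (with $ < everything):
  sorted[0] = $zyxvywxvwvxvyyvyywxy  (last char: 'y')
  sorted[1] = vwvxvyyvyywxy$zyxvywx  (last char: 'x')
  sorted[2] = vxvyyvyywxy$zyxvywxvw  (last char: 'w')
  sorted[3] = vywxvwvxvyyvyywxy$zyx  (last char: 'x')
  sorted[4] = vyyvyywxy$zyxvywxvwvx  (last char: 'x')
  sorted[5] = vyywxy$zyxvywxvwvxvyy  (last char: 'y')
  sorted[6] = wvxvyyvyywxy$zyxvywxv  (last char: 'v')
  sorted[7] = wxvwvxvyyvyywxy$zyxvy  (last char: 'y')
  sorted[8] = wxy$zyxvywxvwvxvyyvyy  (last char: 'y')
  sorted[9] = xvwvxvyyvyywxy$zyxvyw  (last char: 'w')
  sorted[10] = xvywxvwvxvyyvyywxy$zy  (last char: 'y')
  sorted[11] = xvyyvyywxy$zyxvywxvwv  (last char: 'v')
  sorted[12] = xy$zyxvywxvwvxvyyvyyw  (last char: 'w')
  sorted[13] = y$zyxvywxvwvxvyyvyywx  (last char: 'x')
  sorted[14] = yvyywxy$zyxvywxvwvxvy  (last char: 'y')
  sorted[15] = ywxvwvxvyyvyywxy$zyxv  (last char: 'v')
  sorted[16] = ywxy$zyxvywxvwvxvyyvy  (last char: 'y')
  sorted[17] = yxvywxvwvxvyyvyywxy$z  (last char: 'z')
  sorted[18] = yyvyywxy$zyxvywxvwvxv  (last char: 'v')
  sorted[19] = yywxy$zyxvywxvwvxvyyv  (last char: 'v')
  sorted[20] = zyxvywxvwvxvyyvyywxy$  (last char: '$')
Last column: yxwxxyvyywyvwxyvyzvv$
Original string S is at sorted index 20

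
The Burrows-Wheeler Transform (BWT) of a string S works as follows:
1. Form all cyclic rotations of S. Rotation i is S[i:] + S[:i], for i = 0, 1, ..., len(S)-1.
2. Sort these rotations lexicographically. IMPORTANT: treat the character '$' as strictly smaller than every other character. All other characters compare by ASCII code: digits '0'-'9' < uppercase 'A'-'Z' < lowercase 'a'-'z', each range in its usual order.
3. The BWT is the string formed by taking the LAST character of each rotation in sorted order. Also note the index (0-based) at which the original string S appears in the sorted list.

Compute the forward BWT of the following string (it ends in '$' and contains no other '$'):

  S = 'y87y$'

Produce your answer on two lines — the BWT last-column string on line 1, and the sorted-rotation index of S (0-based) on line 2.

All 5 rotations (rotation i = S[i:]+S[:i]):
  rot[0] = y87y$
  rot[1] = 87y$y
  rot[2] = 7y$y8
  rot[3] = y$y87
  rot[4] = $y87y
Sorted (with $ < everything):
  sorted[0] = $y87y  (last char: 'y')
  sorted[1] = 7y$y8  (last char: '8')
  sorted[2] = 87y$y  (last char: 'y')
  sorted[3] = y$y87  (last char: '7')
  sorted[4] = y87y$  (last char: '$')
Last column: y8y7$
Original string S is at sorted index 4

Answer: y8y7$
4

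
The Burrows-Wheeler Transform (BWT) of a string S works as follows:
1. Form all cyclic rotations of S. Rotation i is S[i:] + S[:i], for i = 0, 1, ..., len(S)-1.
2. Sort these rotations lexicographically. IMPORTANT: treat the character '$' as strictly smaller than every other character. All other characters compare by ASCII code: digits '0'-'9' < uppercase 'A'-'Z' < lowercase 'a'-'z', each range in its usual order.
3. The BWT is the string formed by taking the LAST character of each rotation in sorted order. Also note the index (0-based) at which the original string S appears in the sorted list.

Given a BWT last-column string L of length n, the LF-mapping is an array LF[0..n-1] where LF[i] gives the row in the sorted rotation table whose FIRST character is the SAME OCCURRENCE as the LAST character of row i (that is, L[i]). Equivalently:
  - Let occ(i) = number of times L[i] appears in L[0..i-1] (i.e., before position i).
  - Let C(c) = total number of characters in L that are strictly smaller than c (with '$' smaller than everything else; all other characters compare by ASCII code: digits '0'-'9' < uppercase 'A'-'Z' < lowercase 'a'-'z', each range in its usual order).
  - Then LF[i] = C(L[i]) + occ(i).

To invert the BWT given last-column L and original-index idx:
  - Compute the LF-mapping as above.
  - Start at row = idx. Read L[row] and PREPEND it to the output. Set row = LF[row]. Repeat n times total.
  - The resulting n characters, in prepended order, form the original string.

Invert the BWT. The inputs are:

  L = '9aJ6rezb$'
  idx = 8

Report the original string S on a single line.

LF mapping: 2 4 3 1 7 6 8 5 0
Walk LF starting at row 8, prepending L[row]:
  step 1: row=8, L[8]='$', prepend. Next row=LF[8]=0
  step 2: row=0, L[0]='9', prepend. Next row=LF[0]=2
  step 3: row=2, L[2]='J', prepend. Next row=LF[2]=3
  step 4: row=3, L[3]='6', prepend. Next row=LF[3]=1
  step 5: row=1, L[1]='a', prepend. Next row=LF[1]=4
  step 6: row=4, L[4]='r', prepend. Next row=LF[4]=7
  step 7: row=7, L[7]='b', prepend. Next row=LF[7]=5
  step 8: row=5, L[5]='e', prepend. Next row=LF[5]=6
  step 9: row=6, L[6]='z', prepend. Next row=LF[6]=8
Reversed output: zebra6J9$

Answer: zebra6J9$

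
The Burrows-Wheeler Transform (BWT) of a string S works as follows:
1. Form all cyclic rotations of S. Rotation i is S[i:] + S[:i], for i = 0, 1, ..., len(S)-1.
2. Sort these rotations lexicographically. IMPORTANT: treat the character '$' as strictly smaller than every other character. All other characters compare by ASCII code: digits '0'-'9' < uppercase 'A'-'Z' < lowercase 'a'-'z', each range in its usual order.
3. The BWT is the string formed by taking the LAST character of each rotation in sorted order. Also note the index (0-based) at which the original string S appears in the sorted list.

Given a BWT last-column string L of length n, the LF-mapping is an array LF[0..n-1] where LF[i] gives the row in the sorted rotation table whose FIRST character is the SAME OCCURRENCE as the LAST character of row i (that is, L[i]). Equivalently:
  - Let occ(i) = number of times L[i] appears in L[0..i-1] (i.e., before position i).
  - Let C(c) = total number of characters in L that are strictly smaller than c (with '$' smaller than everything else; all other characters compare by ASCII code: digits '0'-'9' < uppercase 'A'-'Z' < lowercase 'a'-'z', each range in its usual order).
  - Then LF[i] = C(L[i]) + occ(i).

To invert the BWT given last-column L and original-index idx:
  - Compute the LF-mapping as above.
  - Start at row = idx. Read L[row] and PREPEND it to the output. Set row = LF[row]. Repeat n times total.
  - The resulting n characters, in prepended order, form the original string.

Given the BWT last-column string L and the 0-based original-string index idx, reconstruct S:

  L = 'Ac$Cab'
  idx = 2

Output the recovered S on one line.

Answer: CabcA$

Derivation:
LF mapping: 1 5 0 2 3 4
Walk LF starting at row 2, prepending L[row]:
  step 1: row=2, L[2]='$', prepend. Next row=LF[2]=0
  step 2: row=0, L[0]='A', prepend. Next row=LF[0]=1
  step 3: row=1, L[1]='c', prepend. Next row=LF[1]=5
  step 4: row=5, L[5]='b', prepend. Next row=LF[5]=4
  step 5: row=4, L[4]='a', prepend. Next row=LF[4]=3
  step 6: row=3, L[3]='C', prepend. Next row=LF[3]=2
Reversed output: CabcA$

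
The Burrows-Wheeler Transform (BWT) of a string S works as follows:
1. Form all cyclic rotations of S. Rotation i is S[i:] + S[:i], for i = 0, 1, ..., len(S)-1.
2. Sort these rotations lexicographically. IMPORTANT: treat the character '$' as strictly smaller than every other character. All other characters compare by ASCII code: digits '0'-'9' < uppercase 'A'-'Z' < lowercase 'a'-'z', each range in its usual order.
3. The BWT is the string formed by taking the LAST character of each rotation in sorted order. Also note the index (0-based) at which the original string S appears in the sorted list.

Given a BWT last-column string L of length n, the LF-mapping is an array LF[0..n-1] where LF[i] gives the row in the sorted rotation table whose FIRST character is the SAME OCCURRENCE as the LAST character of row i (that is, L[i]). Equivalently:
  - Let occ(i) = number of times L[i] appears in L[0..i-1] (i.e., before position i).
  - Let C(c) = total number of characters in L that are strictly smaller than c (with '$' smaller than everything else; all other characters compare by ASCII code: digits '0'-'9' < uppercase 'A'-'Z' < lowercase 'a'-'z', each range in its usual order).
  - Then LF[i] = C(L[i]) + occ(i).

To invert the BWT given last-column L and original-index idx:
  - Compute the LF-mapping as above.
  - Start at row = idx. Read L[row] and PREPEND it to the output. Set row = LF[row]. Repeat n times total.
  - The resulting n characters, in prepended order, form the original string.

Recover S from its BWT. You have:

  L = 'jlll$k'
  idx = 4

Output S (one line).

Answer: lkllj$

Derivation:
LF mapping: 1 3 4 5 0 2
Walk LF starting at row 4, prepending L[row]:
  step 1: row=4, L[4]='$', prepend. Next row=LF[4]=0
  step 2: row=0, L[0]='j', prepend. Next row=LF[0]=1
  step 3: row=1, L[1]='l', prepend. Next row=LF[1]=3
  step 4: row=3, L[3]='l', prepend. Next row=LF[3]=5
  step 5: row=5, L[5]='k', prepend. Next row=LF[5]=2
  step 6: row=2, L[2]='l', prepend. Next row=LF[2]=4
Reversed output: lkllj$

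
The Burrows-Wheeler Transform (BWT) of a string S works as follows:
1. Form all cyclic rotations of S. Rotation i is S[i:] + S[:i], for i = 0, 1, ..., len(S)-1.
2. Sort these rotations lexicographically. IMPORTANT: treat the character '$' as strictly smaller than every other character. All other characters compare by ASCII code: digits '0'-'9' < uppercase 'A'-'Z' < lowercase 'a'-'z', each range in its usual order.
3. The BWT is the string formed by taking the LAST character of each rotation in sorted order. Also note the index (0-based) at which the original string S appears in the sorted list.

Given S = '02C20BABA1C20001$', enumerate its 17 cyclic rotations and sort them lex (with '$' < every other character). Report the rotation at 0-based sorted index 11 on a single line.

Answer: A1C20001$02C20BAB

Derivation:
All 17 rotations (rotation i = S[i:]+S[:i]):
  rot[0] = 02C20BABA1C20001$
  rot[1] = 2C20BABA1C20001$0
  rot[2] = C20BABA1C20001$02
  rot[3] = 20BABA1C20001$02C
  rot[4] = 0BABA1C20001$02C2
  rot[5] = BABA1C20001$02C20
  rot[6] = ABA1C20001$02C20B
  rot[7] = BA1C20001$02C20BA
  rot[8] = A1C20001$02C20BAB
  rot[9] = 1C20001$02C20BABA
  rot[10] = C20001$02C20BABA1
  rot[11] = 20001$02C20BABA1C
  rot[12] = 0001$02C20BABA1C2
  rot[13] = 001$02C20BABA1C20
  rot[14] = 01$02C20BABA1C200
  rot[15] = 1$02C20BABA1C2000
  rot[16] = $02C20BABA1C20001
Sorted (with $ < everything):
  sorted[0] = $02C20BABA1C20001
  sorted[1] = 0001$02C20BABA1C2
  sorted[2] = 001$02C20BABA1C20
  sorted[3] = 01$02C20BABA1C200
  sorted[4] = 02C20BABA1C20001$
  sorted[5] = 0BABA1C20001$02C2
  sorted[6] = 1$02C20BABA1C2000
  sorted[7] = 1C20001$02C20BABA
  sorted[8] = 20001$02C20BABA1C
  sorted[9] = 20BABA1C20001$02C
  sorted[10] = 2C20BABA1C20001$0
  sorted[11] = A1C20001$02C20BAB
  sorted[12] = ABA1C20001$02C20B
  sorted[13] = BA1C20001$02C20BA
  sorted[14] = BABA1C20001$02C20
  sorted[15] = C20001$02C20BABA1
  sorted[16] = C20BABA1C20001$02
sorted[11] = A1C20001$02C20BAB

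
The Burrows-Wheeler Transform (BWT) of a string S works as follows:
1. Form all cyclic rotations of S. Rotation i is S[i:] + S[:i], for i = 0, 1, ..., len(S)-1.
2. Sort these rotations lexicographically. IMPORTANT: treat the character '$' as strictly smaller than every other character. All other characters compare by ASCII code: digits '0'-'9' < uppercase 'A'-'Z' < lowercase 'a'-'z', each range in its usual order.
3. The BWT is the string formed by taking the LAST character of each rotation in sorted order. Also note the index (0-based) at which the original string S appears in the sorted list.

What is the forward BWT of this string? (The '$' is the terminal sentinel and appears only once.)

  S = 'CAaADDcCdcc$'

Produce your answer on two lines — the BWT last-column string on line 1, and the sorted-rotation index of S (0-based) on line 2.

All 12 rotations (rotation i = S[i:]+S[:i]):
  rot[0] = CAaADDcCdcc$
  rot[1] = AaADDcCdcc$C
  rot[2] = aADDcCdcc$CA
  rot[3] = ADDcCdcc$CAa
  rot[4] = DDcCdcc$CAaA
  rot[5] = DcCdcc$CAaAD
  rot[6] = cCdcc$CAaADD
  rot[7] = Cdcc$CAaADDc
  rot[8] = dcc$CAaADDcC
  rot[9] = cc$CAaADDcCd
  rot[10] = c$CAaADDcCdc
  rot[11] = $CAaADDcCdcc
Sorted (with $ < everything):
  sorted[0] = $CAaADDcCdcc  (last char: 'c')
  sorted[1] = ADDcCdcc$CAa  (last char: 'a')
  sorted[2] = AaADDcCdcc$C  (last char: 'C')
  sorted[3] = CAaADDcCdcc$  (last char: '$')
  sorted[4] = Cdcc$CAaADDc  (last char: 'c')
  sorted[5] = DDcCdcc$CAaA  (last char: 'A')
  sorted[6] = DcCdcc$CAaAD  (last char: 'D')
  sorted[7] = aADDcCdcc$CA  (last char: 'A')
  sorted[8] = c$CAaADDcCdc  (last char: 'c')
  sorted[9] = cCdcc$CAaADD  (last char: 'D')
  sorted[10] = cc$CAaADDcCd  (last char: 'd')
  sorted[11] = dcc$CAaADDcC  (last char: 'C')
Last column: caC$cADAcDdC
Original string S is at sorted index 3

Answer: caC$cADAcDdC
3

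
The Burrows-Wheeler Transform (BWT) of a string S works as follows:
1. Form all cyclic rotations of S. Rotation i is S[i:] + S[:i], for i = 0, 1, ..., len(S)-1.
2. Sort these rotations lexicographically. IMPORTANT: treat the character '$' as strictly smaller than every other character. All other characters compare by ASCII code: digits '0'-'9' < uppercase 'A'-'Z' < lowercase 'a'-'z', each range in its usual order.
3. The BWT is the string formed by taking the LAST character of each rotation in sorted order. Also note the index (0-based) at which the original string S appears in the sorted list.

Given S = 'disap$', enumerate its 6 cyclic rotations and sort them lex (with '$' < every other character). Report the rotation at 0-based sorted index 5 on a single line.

Answer: sap$di

Derivation:
All 6 rotations (rotation i = S[i:]+S[:i]):
  rot[0] = disap$
  rot[1] = isap$d
  rot[2] = sap$di
  rot[3] = ap$dis
  rot[4] = p$disa
  rot[5] = $disap
Sorted (with $ < everything):
  sorted[0] = $disap
  sorted[1] = ap$dis
  sorted[2] = disap$
  sorted[3] = isap$d
  sorted[4] = p$disa
  sorted[5] = sap$di
sorted[5] = sap$di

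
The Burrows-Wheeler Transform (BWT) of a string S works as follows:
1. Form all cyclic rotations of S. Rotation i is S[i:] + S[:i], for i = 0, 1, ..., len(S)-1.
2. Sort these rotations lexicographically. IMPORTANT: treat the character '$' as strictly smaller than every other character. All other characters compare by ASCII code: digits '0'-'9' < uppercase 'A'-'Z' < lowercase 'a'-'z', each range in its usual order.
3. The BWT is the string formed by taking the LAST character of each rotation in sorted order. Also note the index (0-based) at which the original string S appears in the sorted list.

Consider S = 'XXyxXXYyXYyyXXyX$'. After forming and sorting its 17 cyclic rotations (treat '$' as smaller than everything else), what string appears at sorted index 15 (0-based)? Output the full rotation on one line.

All 17 rotations (rotation i = S[i:]+S[:i]):
  rot[0] = XXyxXXYyXYyyXXyX$
  rot[1] = XyxXXYyXYyyXXyX$X
  rot[2] = yxXXYyXYyyXXyX$XX
  rot[3] = xXXYyXYyyXXyX$XXy
  rot[4] = XXYyXYyyXXyX$XXyx
  rot[5] = XYyXYyyXXyX$XXyxX
  rot[6] = YyXYyyXXyX$XXyxXX
  rot[7] = yXYyyXXyX$XXyxXXY
  rot[8] = XYyyXXyX$XXyxXXYy
  rot[9] = YyyXXyX$XXyxXXYyX
  rot[10] = yyXXyX$XXyxXXYyXY
  rot[11] = yXXyX$XXyxXXYyXYy
  rot[12] = XXyX$XXyxXXYyXYyy
  rot[13] = XyX$XXyxXXYyXYyyX
  rot[14] = yX$XXyxXXYyXYyyXX
  rot[15] = X$XXyxXXYyXYyyXXy
  rot[16] = $XXyxXXYyXYyyXXyX
Sorted (with $ < everything):
  sorted[0] = $XXyxXXYyXYyyXXyX
  sorted[1] = X$XXyxXXYyXYyyXXy
  sorted[2] = XXYyXYyyXXyX$XXyx
  sorted[3] = XXyX$XXyxXXYyXYyy
  sorted[4] = XXyxXXYyXYyyXXyX$
  sorted[5] = XYyXYyyXXyX$XXyxX
  sorted[6] = XYyyXXyX$XXyxXXYy
  sorted[7] = XyX$XXyxXXYyXYyyX
  sorted[8] = XyxXXYyXYyyXXyX$X
  sorted[9] = YyXYyyXXyX$XXyxXX
  sorted[10] = YyyXXyX$XXyxXXYyX
  sorted[11] = xXXYyXYyyXXyX$XXy
  sorted[12] = yX$XXyxXXYyXYyyXX
  sorted[13] = yXXyX$XXyxXXYyXYy
  sorted[14] = yXYyyXXyX$XXyxXXY
  sorted[15] = yxXXYyXYyyXXyX$XX
  sorted[16] = yyXXyX$XXyxXXYyXY
sorted[15] = yxXXYyXYyyXXyX$XX

Answer: yxXXYyXYyyXXyX$XX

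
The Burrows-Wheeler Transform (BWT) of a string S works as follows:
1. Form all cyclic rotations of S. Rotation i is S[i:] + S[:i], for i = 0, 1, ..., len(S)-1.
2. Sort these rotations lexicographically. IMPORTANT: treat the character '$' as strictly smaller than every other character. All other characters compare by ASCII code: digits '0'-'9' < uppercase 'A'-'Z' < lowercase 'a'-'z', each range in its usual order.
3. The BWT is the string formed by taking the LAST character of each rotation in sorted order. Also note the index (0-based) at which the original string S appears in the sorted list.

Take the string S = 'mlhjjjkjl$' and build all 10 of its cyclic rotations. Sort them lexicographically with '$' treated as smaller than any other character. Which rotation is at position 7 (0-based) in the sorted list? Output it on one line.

All 10 rotations (rotation i = S[i:]+S[:i]):
  rot[0] = mlhjjjkjl$
  rot[1] = lhjjjkjl$m
  rot[2] = hjjjkjl$ml
  rot[3] = jjjkjl$mlh
  rot[4] = jjkjl$mlhj
  rot[5] = jkjl$mlhjj
  rot[6] = kjl$mlhjjj
  rot[7] = jl$mlhjjjk
  rot[8] = l$mlhjjjkj
  rot[9] = $mlhjjjkjl
Sorted (with $ < everything):
  sorted[0] = $mlhjjjkjl
  sorted[1] = hjjjkjl$ml
  sorted[2] = jjjkjl$mlh
  sorted[3] = jjkjl$mlhj
  sorted[4] = jkjl$mlhjj
  sorted[5] = jl$mlhjjjk
  sorted[6] = kjl$mlhjjj
  sorted[7] = l$mlhjjjkj
  sorted[8] = lhjjjkjl$m
  sorted[9] = mlhjjjkjl$
sorted[7] = l$mlhjjjkj

Answer: l$mlhjjjkj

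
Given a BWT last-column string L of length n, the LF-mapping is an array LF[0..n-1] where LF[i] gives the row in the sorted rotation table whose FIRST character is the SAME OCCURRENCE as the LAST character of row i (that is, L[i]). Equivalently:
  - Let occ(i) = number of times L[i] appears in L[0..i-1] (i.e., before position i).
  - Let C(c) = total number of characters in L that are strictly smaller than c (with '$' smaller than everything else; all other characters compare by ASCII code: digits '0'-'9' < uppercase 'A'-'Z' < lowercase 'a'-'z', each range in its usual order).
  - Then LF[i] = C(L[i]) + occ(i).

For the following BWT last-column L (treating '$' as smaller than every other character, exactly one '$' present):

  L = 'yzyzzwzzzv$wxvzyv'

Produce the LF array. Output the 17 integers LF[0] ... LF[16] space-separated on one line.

Char counts: '$':1, 'v':3, 'w':2, 'x':1, 'y':3, 'z':7
C (first-col start): C('$')=0, C('v')=1, C('w')=4, C('x')=6, C('y')=7, C('z')=10
L[0]='y': occ=0, LF[0]=C('y')+0=7+0=7
L[1]='z': occ=0, LF[1]=C('z')+0=10+0=10
L[2]='y': occ=1, LF[2]=C('y')+1=7+1=8
L[3]='z': occ=1, LF[3]=C('z')+1=10+1=11
L[4]='z': occ=2, LF[4]=C('z')+2=10+2=12
L[5]='w': occ=0, LF[5]=C('w')+0=4+0=4
L[6]='z': occ=3, LF[6]=C('z')+3=10+3=13
L[7]='z': occ=4, LF[7]=C('z')+4=10+4=14
L[8]='z': occ=5, LF[8]=C('z')+5=10+5=15
L[9]='v': occ=0, LF[9]=C('v')+0=1+0=1
L[10]='$': occ=0, LF[10]=C('$')+0=0+0=0
L[11]='w': occ=1, LF[11]=C('w')+1=4+1=5
L[12]='x': occ=0, LF[12]=C('x')+0=6+0=6
L[13]='v': occ=1, LF[13]=C('v')+1=1+1=2
L[14]='z': occ=6, LF[14]=C('z')+6=10+6=16
L[15]='y': occ=2, LF[15]=C('y')+2=7+2=9
L[16]='v': occ=2, LF[16]=C('v')+2=1+2=3

Answer: 7 10 8 11 12 4 13 14 15 1 0 5 6 2 16 9 3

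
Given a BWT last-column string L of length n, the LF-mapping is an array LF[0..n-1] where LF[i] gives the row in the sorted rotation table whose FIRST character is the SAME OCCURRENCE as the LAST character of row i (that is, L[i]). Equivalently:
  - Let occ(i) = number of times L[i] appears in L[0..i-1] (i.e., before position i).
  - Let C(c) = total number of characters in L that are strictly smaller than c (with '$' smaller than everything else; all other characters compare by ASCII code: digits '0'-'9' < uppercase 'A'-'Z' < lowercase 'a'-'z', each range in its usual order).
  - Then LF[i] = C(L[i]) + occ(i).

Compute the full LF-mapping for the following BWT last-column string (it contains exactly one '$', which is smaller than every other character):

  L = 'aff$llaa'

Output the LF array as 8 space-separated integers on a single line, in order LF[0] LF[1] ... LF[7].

Answer: 1 4 5 0 6 7 2 3

Derivation:
Char counts: '$':1, 'a':3, 'f':2, 'l':2
C (first-col start): C('$')=0, C('a')=1, C('f')=4, C('l')=6
L[0]='a': occ=0, LF[0]=C('a')+0=1+0=1
L[1]='f': occ=0, LF[1]=C('f')+0=4+0=4
L[2]='f': occ=1, LF[2]=C('f')+1=4+1=5
L[3]='$': occ=0, LF[3]=C('$')+0=0+0=0
L[4]='l': occ=0, LF[4]=C('l')+0=6+0=6
L[5]='l': occ=1, LF[5]=C('l')+1=6+1=7
L[6]='a': occ=1, LF[6]=C('a')+1=1+1=2
L[7]='a': occ=2, LF[7]=C('a')+2=1+2=3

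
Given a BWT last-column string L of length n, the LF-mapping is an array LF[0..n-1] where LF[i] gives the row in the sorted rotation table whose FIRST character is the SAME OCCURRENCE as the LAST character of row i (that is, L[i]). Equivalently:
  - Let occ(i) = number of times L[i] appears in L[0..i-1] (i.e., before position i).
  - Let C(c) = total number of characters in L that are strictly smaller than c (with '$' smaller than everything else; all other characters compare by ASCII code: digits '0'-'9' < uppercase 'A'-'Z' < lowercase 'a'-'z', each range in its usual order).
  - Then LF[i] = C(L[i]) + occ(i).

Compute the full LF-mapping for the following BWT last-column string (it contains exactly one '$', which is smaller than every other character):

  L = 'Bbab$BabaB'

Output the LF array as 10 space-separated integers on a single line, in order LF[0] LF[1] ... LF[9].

Char counts: '$':1, 'B':3, 'a':3, 'b':3
C (first-col start): C('$')=0, C('B')=1, C('a')=4, C('b')=7
L[0]='B': occ=0, LF[0]=C('B')+0=1+0=1
L[1]='b': occ=0, LF[1]=C('b')+0=7+0=7
L[2]='a': occ=0, LF[2]=C('a')+0=4+0=4
L[3]='b': occ=1, LF[3]=C('b')+1=7+1=8
L[4]='$': occ=0, LF[4]=C('$')+0=0+0=0
L[5]='B': occ=1, LF[5]=C('B')+1=1+1=2
L[6]='a': occ=1, LF[6]=C('a')+1=4+1=5
L[7]='b': occ=2, LF[7]=C('b')+2=7+2=9
L[8]='a': occ=2, LF[8]=C('a')+2=4+2=6
L[9]='B': occ=2, LF[9]=C('B')+2=1+2=3

Answer: 1 7 4 8 0 2 5 9 6 3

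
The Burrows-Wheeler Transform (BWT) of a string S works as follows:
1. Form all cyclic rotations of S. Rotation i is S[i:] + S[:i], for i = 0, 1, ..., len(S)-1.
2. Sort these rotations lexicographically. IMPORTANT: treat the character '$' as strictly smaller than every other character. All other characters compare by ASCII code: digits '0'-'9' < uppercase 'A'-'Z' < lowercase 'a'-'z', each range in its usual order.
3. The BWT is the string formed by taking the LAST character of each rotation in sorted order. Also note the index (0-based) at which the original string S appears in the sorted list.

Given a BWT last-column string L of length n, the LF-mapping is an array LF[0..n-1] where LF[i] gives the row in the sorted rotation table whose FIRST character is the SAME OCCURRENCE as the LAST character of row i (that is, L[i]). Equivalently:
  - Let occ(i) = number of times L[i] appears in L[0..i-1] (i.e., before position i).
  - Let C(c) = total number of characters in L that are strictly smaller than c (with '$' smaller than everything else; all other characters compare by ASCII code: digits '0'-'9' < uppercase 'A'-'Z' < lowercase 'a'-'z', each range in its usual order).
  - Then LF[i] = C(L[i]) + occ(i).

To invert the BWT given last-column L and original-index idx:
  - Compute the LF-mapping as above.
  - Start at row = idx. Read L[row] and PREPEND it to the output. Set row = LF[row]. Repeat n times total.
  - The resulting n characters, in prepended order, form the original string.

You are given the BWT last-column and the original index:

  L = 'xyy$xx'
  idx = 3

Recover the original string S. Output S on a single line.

LF mapping: 1 4 5 0 2 3
Walk LF starting at row 3, prepending L[row]:
  step 1: row=3, L[3]='$', prepend. Next row=LF[3]=0
  step 2: row=0, L[0]='x', prepend. Next row=LF[0]=1
  step 3: row=1, L[1]='y', prepend. Next row=LF[1]=4
  step 4: row=4, L[4]='x', prepend. Next row=LF[4]=2
  step 5: row=2, L[2]='y', prepend. Next row=LF[2]=5
  step 6: row=5, L[5]='x', prepend. Next row=LF[5]=3
Reversed output: xyxyx$

Answer: xyxyx$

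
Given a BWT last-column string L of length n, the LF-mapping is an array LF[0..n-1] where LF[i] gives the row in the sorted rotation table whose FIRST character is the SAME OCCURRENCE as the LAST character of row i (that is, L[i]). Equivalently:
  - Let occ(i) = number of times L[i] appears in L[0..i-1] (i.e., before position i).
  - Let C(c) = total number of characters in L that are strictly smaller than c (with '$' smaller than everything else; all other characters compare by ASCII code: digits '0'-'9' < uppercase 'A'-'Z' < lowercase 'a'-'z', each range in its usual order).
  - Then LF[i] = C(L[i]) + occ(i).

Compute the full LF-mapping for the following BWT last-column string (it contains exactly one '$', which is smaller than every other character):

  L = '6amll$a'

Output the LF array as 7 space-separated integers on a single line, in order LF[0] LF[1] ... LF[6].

Char counts: '$':1, '6':1, 'a':2, 'l':2, 'm':1
C (first-col start): C('$')=0, C('6')=1, C('a')=2, C('l')=4, C('m')=6
L[0]='6': occ=0, LF[0]=C('6')+0=1+0=1
L[1]='a': occ=0, LF[1]=C('a')+0=2+0=2
L[2]='m': occ=0, LF[2]=C('m')+0=6+0=6
L[3]='l': occ=0, LF[3]=C('l')+0=4+0=4
L[4]='l': occ=1, LF[4]=C('l')+1=4+1=5
L[5]='$': occ=0, LF[5]=C('$')+0=0+0=0
L[6]='a': occ=1, LF[6]=C('a')+1=2+1=3

Answer: 1 2 6 4 5 0 3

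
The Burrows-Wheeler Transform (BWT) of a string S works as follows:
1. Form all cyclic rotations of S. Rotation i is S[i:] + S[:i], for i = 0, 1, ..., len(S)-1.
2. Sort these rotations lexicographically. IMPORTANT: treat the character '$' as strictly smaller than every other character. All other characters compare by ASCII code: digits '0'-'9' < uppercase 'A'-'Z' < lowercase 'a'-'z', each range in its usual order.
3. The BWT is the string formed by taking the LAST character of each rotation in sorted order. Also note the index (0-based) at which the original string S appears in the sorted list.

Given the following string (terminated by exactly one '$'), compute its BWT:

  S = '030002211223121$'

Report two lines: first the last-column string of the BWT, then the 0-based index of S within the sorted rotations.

All 16 rotations (rotation i = S[i:]+S[:i]):
  rot[0] = 030002211223121$
  rot[1] = 30002211223121$0
  rot[2] = 0002211223121$03
  rot[3] = 002211223121$030
  rot[4] = 02211223121$0300
  rot[5] = 2211223121$03000
  rot[6] = 211223121$030002
  rot[7] = 11223121$0300022
  rot[8] = 1223121$03000221
  rot[9] = 223121$030002211
  rot[10] = 23121$0300022112
  rot[11] = 3121$03000221122
  rot[12] = 121$030002211223
  rot[13] = 21$0300022112231
  rot[14] = 1$03000221122312
  rot[15] = $030002211223121
Sorted (with $ < everything):
  sorted[0] = $030002211223121  (last char: '1')
  sorted[1] = 0002211223121$03  (last char: '3')
  sorted[2] = 002211223121$030  (last char: '0')
  sorted[3] = 02211223121$0300  (last char: '0')
  sorted[4] = 030002211223121$  (last char: '$')
  sorted[5] = 1$03000221122312  (last char: '2')
  sorted[6] = 11223121$0300022  (last char: '2')
  sorted[7] = 121$030002211223  (last char: '3')
  sorted[8] = 1223121$03000221  (last char: '1')
  sorted[9] = 21$0300022112231  (last char: '1')
  sorted[10] = 211223121$030002  (last char: '2')
  sorted[11] = 2211223121$03000  (last char: '0')
  sorted[12] = 223121$030002211  (last char: '1')
  sorted[13] = 23121$0300022112  (last char: '2')
  sorted[14] = 30002211223121$0  (last char: '0')
  sorted[15] = 3121$03000221122  (last char: '2')
Last column: 1300$22311201202
Original string S is at sorted index 4

Answer: 1300$22311201202
4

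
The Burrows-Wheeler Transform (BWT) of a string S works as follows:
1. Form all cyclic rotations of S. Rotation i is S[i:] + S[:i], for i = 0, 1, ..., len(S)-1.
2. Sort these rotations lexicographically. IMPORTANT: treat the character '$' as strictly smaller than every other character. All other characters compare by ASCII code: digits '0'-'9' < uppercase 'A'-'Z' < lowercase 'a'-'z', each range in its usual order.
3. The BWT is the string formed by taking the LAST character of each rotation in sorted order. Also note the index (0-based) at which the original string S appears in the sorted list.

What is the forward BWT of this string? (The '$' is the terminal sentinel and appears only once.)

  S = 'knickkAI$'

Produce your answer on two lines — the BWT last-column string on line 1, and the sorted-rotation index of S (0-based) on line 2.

All 9 rotations (rotation i = S[i:]+S[:i]):
  rot[0] = knickkAI$
  rot[1] = nickkAI$k
  rot[2] = ickkAI$kn
  rot[3] = ckkAI$kni
  rot[4] = kkAI$knic
  rot[5] = kAI$knick
  rot[6] = AI$knickk
  rot[7] = I$knickkA
  rot[8] = $knickkAI
Sorted (with $ < everything):
  sorted[0] = $knickkAI  (last char: 'I')
  sorted[1] = AI$knickk  (last char: 'k')
  sorted[2] = I$knickkA  (last char: 'A')
  sorted[3] = ckkAI$kni  (last char: 'i')
  sorted[4] = ickkAI$kn  (last char: 'n')
  sorted[5] = kAI$knick  (last char: 'k')
  sorted[6] = kkAI$knic  (last char: 'c')
  sorted[7] = knickkAI$  (last char: '$')
  sorted[8] = nickkAI$k  (last char: 'k')
Last column: IkAinkc$k
Original string S is at sorted index 7

Answer: IkAinkc$k
7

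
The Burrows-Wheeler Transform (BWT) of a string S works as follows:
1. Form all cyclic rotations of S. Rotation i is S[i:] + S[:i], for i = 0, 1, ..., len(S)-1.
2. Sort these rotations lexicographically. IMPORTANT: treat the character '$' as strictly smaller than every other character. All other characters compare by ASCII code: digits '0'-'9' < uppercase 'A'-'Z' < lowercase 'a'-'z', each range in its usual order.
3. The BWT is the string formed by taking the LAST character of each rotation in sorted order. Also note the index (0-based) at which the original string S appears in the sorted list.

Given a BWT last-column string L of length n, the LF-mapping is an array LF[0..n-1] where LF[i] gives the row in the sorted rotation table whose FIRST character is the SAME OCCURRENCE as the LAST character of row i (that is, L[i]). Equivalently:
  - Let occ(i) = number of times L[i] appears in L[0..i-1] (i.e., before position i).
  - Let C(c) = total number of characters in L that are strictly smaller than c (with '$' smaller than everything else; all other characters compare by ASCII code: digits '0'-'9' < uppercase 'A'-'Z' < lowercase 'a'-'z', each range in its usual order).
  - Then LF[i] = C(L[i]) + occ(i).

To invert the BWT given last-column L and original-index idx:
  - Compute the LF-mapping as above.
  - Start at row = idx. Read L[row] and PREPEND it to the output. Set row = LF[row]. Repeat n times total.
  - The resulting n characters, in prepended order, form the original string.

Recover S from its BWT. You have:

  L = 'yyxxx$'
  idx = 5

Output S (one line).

LF mapping: 4 5 1 2 3 0
Walk LF starting at row 5, prepending L[row]:
  step 1: row=5, L[5]='$', prepend. Next row=LF[5]=0
  step 2: row=0, L[0]='y', prepend. Next row=LF[0]=4
  step 3: row=4, L[4]='x', prepend. Next row=LF[4]=3
  step 4: row=3, L[3]='x', prepend. Next row=LF[3]=2
  step 5: row=2, L[2]='x', prepend. Next row=LF[2]=1
  step 6: row=1, L[1]='y', prepend. Next row=LF[1]=5
Reversed output: yxxxy$

Answer: yxxxy$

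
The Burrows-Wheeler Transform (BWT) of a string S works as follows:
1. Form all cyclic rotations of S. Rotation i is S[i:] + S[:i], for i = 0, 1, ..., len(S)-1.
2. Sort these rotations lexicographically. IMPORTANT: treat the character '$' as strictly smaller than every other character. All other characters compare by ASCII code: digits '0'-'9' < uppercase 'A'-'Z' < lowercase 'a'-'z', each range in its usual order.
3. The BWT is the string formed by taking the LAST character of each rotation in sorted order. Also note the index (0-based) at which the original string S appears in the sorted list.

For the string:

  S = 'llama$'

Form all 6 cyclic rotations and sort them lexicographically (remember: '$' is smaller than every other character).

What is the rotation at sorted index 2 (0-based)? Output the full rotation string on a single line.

All 6 rotations (rotation i = S[i:]+S[:i]):
  rot[0] = llama$
  rot[1] = lama$l
  rot[2] = ama$ll
  rot[3] = ma$lla
  rot[4] = a$llam
  rot[5] = $llama
Sorted (with $ < everything):
  sorted[0] = $llama
  sorted[1] = a$llam
  sorted[2] = ama$ll
  sorted[3] = lama$l
  sorted[4] = llama$
  sorted[5] = ma$lla
sorted[2] = ama$ll

Answer: ama$ll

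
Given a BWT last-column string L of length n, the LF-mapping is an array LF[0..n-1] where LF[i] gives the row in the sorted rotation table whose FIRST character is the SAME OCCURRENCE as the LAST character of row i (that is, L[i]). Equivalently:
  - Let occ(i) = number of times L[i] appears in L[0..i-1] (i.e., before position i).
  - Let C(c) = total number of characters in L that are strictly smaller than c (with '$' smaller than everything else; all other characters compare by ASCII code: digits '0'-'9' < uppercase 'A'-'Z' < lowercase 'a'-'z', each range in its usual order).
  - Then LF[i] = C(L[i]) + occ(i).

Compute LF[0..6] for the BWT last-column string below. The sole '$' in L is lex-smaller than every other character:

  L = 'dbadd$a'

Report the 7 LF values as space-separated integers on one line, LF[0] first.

Answer: 4 3 1 5 6 0 2

Derivation:
Char counts: '$':1, 'a':2, 'b':1, 'd':3
C (first-col start): C('$')=0, C('a')=1, C('b')=3, C('d')=4
L[0]='d': occ=0, LF[0]=C('d')+0=4+0=4
L[1]='b': occ=0, LF[1]=C('b')+0=3+0=3
L[2]='a': occ=0, LF[2]=C('a')+0=1+0=1
L[3]='d': occ=1, LF[3]=C('d')+1=4+1=5
L[4]='d': occ=2, LF[4]=C('d')+2=4+2=6
L[5]='$': occ=0, LF[5]=C('$')+0=0+0=0
L[6]='a': occ=1, LF[6]=C('a')+1=1+1=2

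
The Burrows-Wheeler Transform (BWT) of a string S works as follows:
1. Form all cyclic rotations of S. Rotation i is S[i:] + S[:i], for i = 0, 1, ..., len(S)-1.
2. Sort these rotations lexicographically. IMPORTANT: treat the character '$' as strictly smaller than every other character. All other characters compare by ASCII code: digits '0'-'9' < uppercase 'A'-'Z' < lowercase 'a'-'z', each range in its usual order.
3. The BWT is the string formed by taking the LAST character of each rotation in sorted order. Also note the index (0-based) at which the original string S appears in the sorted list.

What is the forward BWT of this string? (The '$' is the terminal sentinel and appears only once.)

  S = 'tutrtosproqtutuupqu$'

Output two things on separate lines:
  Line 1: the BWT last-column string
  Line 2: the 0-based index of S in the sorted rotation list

Answer: urtusopptoru$ququttt
12

Derivation:
All 20 rotations (rotation i = S[i:]+S[:i]):
  rot[0] = tutrtosproqtutuupqu$
  rot[1] = utrtosproqtutuupqu$t
  rot[2] = trtosproqtutuupqu$tu
  rot[3] = rtosproqtutuupqu$tut
  rot[4] = tosproqtutuupqu$tutr
  rot[5] = osproqtutuupqu$tutrt
  rot[6] = sproqtutuupqu$tutrto
  rot[7] = proqtutuupqu$tutrtos
  rot[8] = roqtutuupqu$tutrtosp
  rot[9] = oqtutuupqu$tutrtospr
  rot[10] = qtutuupqu$tutrtospro
  rot[11] = tutuupqu$tutrtosproq
  rot[12] = utuupqu$tutrtosproqt
  rot[13] = tuupqu$tutrtosproqtu
  rot[14] = uupqu$tutrtosproqtut
  rot[15] = upqu$tutrtosproqtutu
  rot[16] = pqu$tutrtosproqtutuu
  rot[17] = qu$tutrtosproqtutuup
  rot[18] = u$tutrtosproqtutuupq
  rot[19] = $tutrtosproqtutuupqu
Sorted (with $ < everything):
  sorted[0] = $tutrtosproqtutuupqu  (last char: 'u')
  sorted[1] = oqtutuupqu$tutrtospr  (last char: 'r')
  sorted[2] = osproqtutuupqu$tutrt  (last char: 't')
  sorted[3] = pqu$tutrtosproqtutuu  (last char: 'u')
  sorted[4] = proqtutuupqu$tutrtos  (last char: 's')
  sorted[5] = qtutuupqu$tutrtospro  (last char: 'o')
  sorted[6] = qu$tutrtosproqtutuup  (last char: 'p')
  sorted[7] = roqtutuupqu$tutrtosp  (last char: 'p')
  sorted[8] = rtosproqtutuupqu$tut  (last char: 't')
  sorted[9] = sproqtutuupqu$tutrto  (last char: 'o')
  sorted[10] = tosproqtutuupqu$tutr  (last char: 'r')
  sorted[11] = trtosproqtutuupqu$tu  (last char: 'u')
  sorted[12] = tutrtosproqtutuupqu$  (last char: '$')
  sorted[13] = tutuupqu$tutrtosproq  (last char: 'q')
  sorted[14] = tuupqu$tutrtosproqtu  (last char: 'u')
  sorted[15] = u$tutrtosproqtutuupq  (last char: 'q')
  sorted[16] = upqu$tutrtosproqtutu  (last char: 'u')
  sorted[17] = utrtosproqtutuupqu$t  (last char: 't')
  sorted[18] = utuupqu$tutrtosproqt  (last char: 't')
  sorted[19] = uupqu$tutrtosproqtut  (last char: 't')
Last column: urtusopptoru$ququttt
Original string S is at sorted index 12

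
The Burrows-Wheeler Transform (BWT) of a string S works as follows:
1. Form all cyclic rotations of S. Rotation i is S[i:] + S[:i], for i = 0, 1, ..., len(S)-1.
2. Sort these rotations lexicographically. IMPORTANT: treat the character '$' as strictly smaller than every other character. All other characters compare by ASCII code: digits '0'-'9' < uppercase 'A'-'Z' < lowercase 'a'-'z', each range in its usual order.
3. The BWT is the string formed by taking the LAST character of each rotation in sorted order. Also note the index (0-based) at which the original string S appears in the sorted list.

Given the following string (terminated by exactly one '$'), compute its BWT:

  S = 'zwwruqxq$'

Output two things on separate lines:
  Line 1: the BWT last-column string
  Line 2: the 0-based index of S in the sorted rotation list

Answer: qxuwrwzq$
8

Derivation:
All 9 rotations (rotation i = S[i:]+S[:i]):
  rot[0] = zwwruqxq$
  rot[1] = wwruqxq$z
  rot[2] = wruqxq$zw
  rot[3] = ruqxq$zww
  rot[4] = uqxq$zwwr
  rot[5] = qxq$zwwru
  rot[6] = xq$zwwruq
  rot[7] = q$zwwruqx
  rot[8] = $zwwruqxq
Sorted (with $ < everything):
  sorted[0] = $zwwruqxq  (last char: 'q')
  sorted[1] = q$zwwruqx  (last char: 'x')
  sorted[2] = qxq$zwwru  (last char: 'u')
  sorted[3] = ruqxq$zww  (last char: 'w')
  sorted[4] = uqxq$zwwr  (last char: 'r')
  sorted[5] = wruqxq$zw  (last char: 'w')
  sorted[6] = wwruqxq$z  (last char: 'z')
  sorted[7] = xq$zwwruq  (last char: 'q')
  sorted[8] = zwwruqxq$  (last char: '$')
Last column: qxuwrwzq$
Original string S is at sorted index 8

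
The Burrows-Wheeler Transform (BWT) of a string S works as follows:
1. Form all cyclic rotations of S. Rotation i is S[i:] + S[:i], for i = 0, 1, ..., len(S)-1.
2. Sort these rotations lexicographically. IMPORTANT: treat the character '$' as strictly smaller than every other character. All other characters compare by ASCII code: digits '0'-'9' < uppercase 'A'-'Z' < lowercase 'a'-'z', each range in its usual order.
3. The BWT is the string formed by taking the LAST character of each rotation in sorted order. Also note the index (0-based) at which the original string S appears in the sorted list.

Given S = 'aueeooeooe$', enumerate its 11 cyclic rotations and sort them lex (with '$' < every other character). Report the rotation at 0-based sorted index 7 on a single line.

All 11 rotations (rotation i = S[i:]+S[:i]):
  rot[0] = aueeooeooe$
  rot[1] = ueeooeooe$a
  rot[2] = eeooeooe$au
  rot[3] = eooeooe$aue
  rot[4] = ooeooe$auee
  rot[5] = oeooe$aueeo
  rot[6] = eooe$aueeoo
  rot[7] = ooe$aueeooe
  rot[8] = oe$aueeooeo
  rot[9] = e$aueeooeoo
  rot[10] = $aueeooeooe
Sorted (with $ < everything):
  sorted[0] = $aueeooeooe
  sorted[1] = aueeooeooe$
  sorted[2] = e$aueeooeoo
  sorted[3] = eeooeooe$au
  sorted[4] = eooe$aueeoo
  sorted[5] = eooeooe$aue
  sorted[6] = oe$aueeooeo
  sorted[7] = oeooe$aueeo
  sorted[8] = ooe$aueeooe
  sorted[9] = ooeooe$auee
  sorted[10] = ueeooeooe$a
sorted[7] = oeooe$aueeo

Answer: oeooe$aueeo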